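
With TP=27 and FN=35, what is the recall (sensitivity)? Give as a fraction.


Recall = TP / (TP + FN) = 27 / 62 = 27/62.

27/62


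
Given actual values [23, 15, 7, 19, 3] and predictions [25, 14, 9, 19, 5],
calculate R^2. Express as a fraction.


Mean(y) = 67/5. SS_res = 13. SS_tot = 1376/5. R^2 = 1 - 13/(1376/5) = 1311/1376.

1311/1376


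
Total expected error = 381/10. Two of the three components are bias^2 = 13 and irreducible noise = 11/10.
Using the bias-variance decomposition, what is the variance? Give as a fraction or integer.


Total error = bias^2 + variance + irreducible noise. So variance = 381/10 - 13 - 11/10 = 24.

24


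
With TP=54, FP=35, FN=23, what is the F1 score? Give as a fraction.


Precision = 54/89 = 54/89. Recall = 54/77 = 54/77. F1 = 2*P*R/(P+R) = 54/83.

54/83


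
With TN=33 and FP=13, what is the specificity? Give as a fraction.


Specificity = TN / (TN + FP) = 33 / 46 = 33/46.

33/46


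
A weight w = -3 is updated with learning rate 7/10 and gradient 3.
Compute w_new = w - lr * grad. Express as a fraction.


w_new = -3 - 7/10 * 3 = -3 - 21/10 = -51/10.

-51/10


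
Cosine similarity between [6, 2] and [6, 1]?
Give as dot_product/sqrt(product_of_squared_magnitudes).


dot = 38. |a|^2 = 40, |b|^2 = 37. cos = 38/sqrt(1480).

38/sqrt(1480)


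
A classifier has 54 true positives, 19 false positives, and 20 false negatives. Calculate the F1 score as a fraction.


Precision = 54/73 = 54/73. Recall = 54/74 = 27/37. F1 = 2*P*R/(P+R) = 36/49.

36/49


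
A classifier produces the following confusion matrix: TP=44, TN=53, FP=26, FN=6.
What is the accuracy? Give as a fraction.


Accuracy = (TP + TN) / (TP + TN + FP + FN) = (44 + 53) / 129 = 97/129.

97/129


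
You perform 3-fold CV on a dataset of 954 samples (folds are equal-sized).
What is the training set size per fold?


Each validation fold has 954/3 = 318 samples. Training set = 954 - 318 = 636.

636


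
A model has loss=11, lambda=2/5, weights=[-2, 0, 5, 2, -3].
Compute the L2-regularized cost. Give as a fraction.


L2 sq norm = sum(w^2) = 42. J = 11 + 2/5 * 42 = 139/5.

139/5


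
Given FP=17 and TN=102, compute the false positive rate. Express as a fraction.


FPR = FP / (FP + TN) = 17 / 119 = 1/7.

1/7


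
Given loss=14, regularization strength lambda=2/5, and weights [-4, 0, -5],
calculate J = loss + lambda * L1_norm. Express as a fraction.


L1 norm = sum(|w|) = 9. J = 14 + 2/5 * 9 = 88/5.

88/5


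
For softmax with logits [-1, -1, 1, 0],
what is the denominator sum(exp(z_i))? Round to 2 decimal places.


Denom = e^-1=0.3679 + e^-1=0.3679 + e^1=2.7183 + e^0=1.0000. Sum = 4.4541, which rounds to 4.45.

4.45


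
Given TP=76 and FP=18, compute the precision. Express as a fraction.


Precision = TP / (TP + FP) = 76 / 94 = 38/47.

38/47


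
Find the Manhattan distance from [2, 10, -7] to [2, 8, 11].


d = sum of absolute differences: |2-2|=0 + |10-8|=2 + |-7-11|=18 = 20.

20


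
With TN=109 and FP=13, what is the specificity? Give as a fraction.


Specificity = TN / (TN + FP) = 109 / 122 = 109/122.

109/122


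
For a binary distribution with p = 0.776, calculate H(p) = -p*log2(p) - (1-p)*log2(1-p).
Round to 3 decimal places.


H = -0.776*log2(0.776) - 0.224*log2(0.224) = 0.767.

0.767


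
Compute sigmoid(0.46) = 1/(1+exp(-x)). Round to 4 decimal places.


sigma(0.46) = 1/(1+e^(-0.46)) = 1/(1+0.631284) = 1/1.631284 = 0.6130.

0.6130


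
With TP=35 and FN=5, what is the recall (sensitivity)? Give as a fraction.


Recall = TP / (TP + FN) = 35 / 40 = 7/8.

7/8


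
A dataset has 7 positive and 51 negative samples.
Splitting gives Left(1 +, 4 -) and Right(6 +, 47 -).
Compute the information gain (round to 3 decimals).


H(parent) = 0.5313. H(left) = 0.7219, H(right) = 0.5095. Weighted = (5/58)*0.7219 + (53/58)*0.5095 = 0.5278. IG = 0.5313 - 0.5278 = 0.0035, which rounds to 0.004.

0.004


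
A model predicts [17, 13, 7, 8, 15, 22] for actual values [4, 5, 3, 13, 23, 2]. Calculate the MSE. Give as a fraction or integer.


MSE = (1/6) * ((4-17)^2=169 + (5-13)^2=64 + (3-7)^2=16 + (13-8)^2=25 + (23-15)^2=64 + (2-22)^2=400). Sum = 738. MSE = 123.

123


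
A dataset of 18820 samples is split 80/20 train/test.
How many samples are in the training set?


Test set = 18820 * 20% = 3764. Training set = 18820 - 3764 = 15056.

15056


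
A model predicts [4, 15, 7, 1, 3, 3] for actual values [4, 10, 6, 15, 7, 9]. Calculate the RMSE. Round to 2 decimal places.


MSE = 45.6667. RMSE = sqrt(45.6667) = 6.76.

6.76


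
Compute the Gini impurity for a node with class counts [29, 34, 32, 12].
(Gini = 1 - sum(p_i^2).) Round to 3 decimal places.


Total = 107. Proportions: 29/107, 34/107, 32/107, 12/107. sum(p_i^2) = 0.2764. Gini = 1 - 0.2764 = 0.7236, which rounds to 0.724.

0.724


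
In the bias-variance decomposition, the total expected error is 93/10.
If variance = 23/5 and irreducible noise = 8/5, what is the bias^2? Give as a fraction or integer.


Total error = bias^2 + variance + irreducible noise. So bias^2 = 93/10 - 23/5 - 8/5 = 31/10.

31/10


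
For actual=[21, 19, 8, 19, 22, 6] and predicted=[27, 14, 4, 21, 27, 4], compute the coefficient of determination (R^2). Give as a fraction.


Mean(y) = 95/6. SS_res = 110. SS_tot = 1457/6. R^2 = 1 - 110/(1457/6) = 797/1457.

797/1457


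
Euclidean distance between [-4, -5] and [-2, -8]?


d = sqrt(sum of squared differences). (-4--2)^2=4, (-5--8)^2=9. Sum = 13.

sqrt(13)


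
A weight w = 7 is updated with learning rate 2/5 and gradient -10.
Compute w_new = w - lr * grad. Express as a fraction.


w_new = 7 - 2/5 * -10 = 7 - -4 = 11.

11


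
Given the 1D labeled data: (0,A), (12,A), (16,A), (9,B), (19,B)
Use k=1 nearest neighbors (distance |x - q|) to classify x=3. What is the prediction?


Distances: |0-3|=3, |12-3|=9, |16-3|=13, |9-3|=6, |19-3|=16. 1 nearest: (0,A). Counts: {'A': 1}. Majority class: A.

A


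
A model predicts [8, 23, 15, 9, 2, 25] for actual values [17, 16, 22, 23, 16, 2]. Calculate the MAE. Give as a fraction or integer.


MAE = (1/6) * (|17-8|=9 + |16-23|=7 + |22-15|=7 + |23-9|=14 + |16-2|=14 + |2-25|=23). Sum = 74. MAE = 37/3.

37/3


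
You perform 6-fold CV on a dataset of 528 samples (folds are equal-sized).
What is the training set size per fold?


Each validation fold has 528/6 = 88 samples. Training set = 528 - 88 = 440.

440


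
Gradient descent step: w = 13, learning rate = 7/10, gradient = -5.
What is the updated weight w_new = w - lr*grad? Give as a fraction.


w_new = 13 - 7/10 * -5 = 13 - -7/2 = 33/2.

33/2


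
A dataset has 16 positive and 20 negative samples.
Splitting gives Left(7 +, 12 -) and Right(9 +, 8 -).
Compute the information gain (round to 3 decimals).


H(parent) = 0.9911. H(left) = 0.9495, H(right) = 0.9975. Weighted = (19/36)*0.9495 + (17/36)*0.9975 = 0.9722. IG = 0.9911 - 0.9722 = 0.0189, which rounds to 0.019.

0.019


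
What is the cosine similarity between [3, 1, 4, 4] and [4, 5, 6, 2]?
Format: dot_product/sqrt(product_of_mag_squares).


dot = 49. |a|^2 = 42, |b|^2 = 81. cos = 49/sqrt(3402).

49/sqrt(3402)


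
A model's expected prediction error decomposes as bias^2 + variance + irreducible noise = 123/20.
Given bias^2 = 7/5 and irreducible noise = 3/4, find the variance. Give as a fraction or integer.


Total error = bias^2 + variance + irreducible noise. So variance = 123/20 - 7/5 - 3/4 = 4.

4


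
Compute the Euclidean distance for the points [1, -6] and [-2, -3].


d = sqrt(sum of squared differences). (1--2)^2=9, (-6--3)^2=9. Sum = 18.

sqrt(18)


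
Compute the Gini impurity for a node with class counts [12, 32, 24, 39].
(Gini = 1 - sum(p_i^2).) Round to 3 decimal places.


Total = 107. Proportions: 12/107, 32/107, 24/107, 39/107. sum(p_i^2) = 0.2852. Gini = 1 - 0.2852 = 0.7148, which rounds to 0.715.

0.715


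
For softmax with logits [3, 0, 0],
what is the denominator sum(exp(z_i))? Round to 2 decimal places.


Denom = e^3=20.0855 + e^0=1.0000 + e^0=1.0000. Sum = 22.0855, which rounds to 22.09.

22.09


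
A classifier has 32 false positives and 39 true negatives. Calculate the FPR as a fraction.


FPR = FP / (FP + TN) = 32 / 71 = 32/71.

32/71


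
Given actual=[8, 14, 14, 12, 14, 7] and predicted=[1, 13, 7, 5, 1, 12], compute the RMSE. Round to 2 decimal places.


MSE = 57.0000. RMSE = sqrt(57.0000) = 7.55.

7.55


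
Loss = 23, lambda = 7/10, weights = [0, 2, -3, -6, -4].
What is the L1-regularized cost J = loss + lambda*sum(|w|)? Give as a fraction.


L1 norm = sum(|w|) = 15. J = 23 + 7/10 * 15 = 67/2.

67/2


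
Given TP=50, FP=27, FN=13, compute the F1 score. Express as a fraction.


Precision = 50/77 = 50/77. Recall = 50/63 = 50/63. F1 = 2*P*R/(P+R) = 5/7.

5/7


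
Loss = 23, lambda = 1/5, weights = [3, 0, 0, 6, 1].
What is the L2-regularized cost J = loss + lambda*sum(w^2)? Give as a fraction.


L2 sq norm = sum(w^2) = 46. J = 23 + 1/5 * 46 = 161/5.

161/5


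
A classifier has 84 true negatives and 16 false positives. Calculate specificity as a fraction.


Specificity = TN / (TN + FP) = 84 / 100 = 21/25.

21/25


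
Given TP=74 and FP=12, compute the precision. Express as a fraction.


Precision = TP / (TP + FP) = 74 / 86 = 37/43.

37/43


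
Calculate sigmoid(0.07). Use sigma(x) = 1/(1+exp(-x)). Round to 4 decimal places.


sigma(0.07) = 1/(1+e^(-0.07)) = 1/(1+0.932394) = 1/1.932394 = 0.5175.

0.5175


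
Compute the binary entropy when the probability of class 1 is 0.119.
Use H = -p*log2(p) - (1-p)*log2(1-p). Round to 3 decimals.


H = -0.119*log2(0.119) - 0.881*log2(0.881) = 0.526.

0.526


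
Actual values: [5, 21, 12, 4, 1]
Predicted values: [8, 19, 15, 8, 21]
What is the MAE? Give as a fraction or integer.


MAE = (1/5) * (|5-8|=3 + |21-19|=2 + |12-15|=3 + |4-8|=4 + |1-21|=20). Sum = 32. MAE = 32/5.

32/5


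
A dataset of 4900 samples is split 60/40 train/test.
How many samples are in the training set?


Test set = 4900 * 40% = 1960. Training set = 4900 - 1960 = 2940.

2940


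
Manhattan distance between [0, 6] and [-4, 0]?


d = sum of absolute differences: |0--4|=4 + |6-0|=6 = 10.

10


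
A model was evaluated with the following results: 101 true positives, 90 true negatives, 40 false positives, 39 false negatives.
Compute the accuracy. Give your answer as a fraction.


Accuracy = (TP + TN) / (TP + TN + FP + FN) = (101 + 90) / 270 = 191/270.

191/270


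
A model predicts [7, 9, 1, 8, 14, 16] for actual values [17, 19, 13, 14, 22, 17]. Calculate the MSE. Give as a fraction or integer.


MSE = (1/6) * ((17-7)^2=100 + (19-9)^2=100 + (13-1)^2=144 + (14-8)^2=36 + (22-14)^2=64 + (17-16)^2=1). Sum = 445. MSE = 445/6.

445/6


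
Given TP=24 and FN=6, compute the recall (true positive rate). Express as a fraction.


Recall = TP / (TP + FN) = 24 / 30 = 4/5.

4/5


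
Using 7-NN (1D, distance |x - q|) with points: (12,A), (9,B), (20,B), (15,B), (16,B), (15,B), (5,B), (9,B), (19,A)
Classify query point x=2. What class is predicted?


Distances: |12-2|=10, |9-2|=7, |20-2|=18, |15-2|=13, |16-2|=14, |15-2|=13, |5-2|=3, |9-2|=7, |19-2|=17. 7 nearest: (5,B), (9,B), (9,B), (12,A), (15,B), (15,B), (16,B). Counts: {'B': 6, 'A': 1}. Majority class: B.

B


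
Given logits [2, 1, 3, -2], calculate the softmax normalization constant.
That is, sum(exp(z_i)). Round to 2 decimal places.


Denom = e^2=7.3891 + e^1=2.7183 + e^3=20.0855 + e^-2=0.1353. Sum = 30.3282, which rounds to 30.33.

30.33


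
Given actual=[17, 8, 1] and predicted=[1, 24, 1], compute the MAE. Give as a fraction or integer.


MAE = (1/3) * (|17-1|=16 + |8-24|=16 + |1-1|=0). Sum = 32. MAE = 32/3.

32/3


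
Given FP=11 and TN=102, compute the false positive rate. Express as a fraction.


FPR = FP / (FP + TN) = 11 / 113 = 11/113.

11/113


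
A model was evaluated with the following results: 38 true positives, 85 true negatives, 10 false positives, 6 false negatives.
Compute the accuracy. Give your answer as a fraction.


Accuracy = (TP + TN) / (TP + TN + FP + FN) = (38 + 85) / 139 = 123/139.

123/139


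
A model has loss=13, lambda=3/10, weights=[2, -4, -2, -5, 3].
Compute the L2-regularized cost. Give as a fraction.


L2 sq norm = sum(w^2) = 58. J = 13 + 3/10 * 58 = 152/5.

152/5


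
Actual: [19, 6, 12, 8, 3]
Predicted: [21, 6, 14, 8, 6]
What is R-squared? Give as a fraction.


Mean(y) = 48/5. SS_res = 17. SS_tot = 766/5. R^2 = 1 - 17/(766/5) = 681/766.

681/766


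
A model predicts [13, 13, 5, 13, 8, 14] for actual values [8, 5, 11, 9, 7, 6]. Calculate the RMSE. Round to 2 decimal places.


MSE = 34.3333. RMSE = sqrt(34.3333) = 5.86.

5.86


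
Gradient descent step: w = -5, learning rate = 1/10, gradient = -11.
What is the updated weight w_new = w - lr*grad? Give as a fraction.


w_new = -5 - 1/10 * -11 = -5 - -11/10 = -39/10.

-39/10


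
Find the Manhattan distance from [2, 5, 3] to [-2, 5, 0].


d = sum of absolute differences: |2--2|=4 + |5-5|=0 + |3-0|=3 = 7.

7


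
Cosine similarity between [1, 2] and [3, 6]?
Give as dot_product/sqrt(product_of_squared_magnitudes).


dot = 15. |a|^2 = 5, |b|^2 = 45. cos = 15/sqrt(225).

15/sqrt(225)


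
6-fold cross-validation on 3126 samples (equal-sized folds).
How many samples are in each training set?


Each validation fold has 3126/6 = 521 samples. Training set = 3126 - 521 = 2605.

2605


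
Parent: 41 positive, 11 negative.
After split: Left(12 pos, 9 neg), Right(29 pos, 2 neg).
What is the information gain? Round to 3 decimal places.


H(parent) = 0.7444. H(left) = 0.9852, H(right) = 0.3451. Weighted = (21/52)*0.9852 + (31/52)*0.3451 = 0.6036. IG = 0.7444 - 0.6036 = 0.1408, which rounds to 0.141.

0.141


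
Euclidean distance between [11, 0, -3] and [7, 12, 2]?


d = sqrt(sum of squared differences). (11-7)^2=16, (0-12)^2=144, (-3-2)^2=25. Sum = 185.

sqrt(185)


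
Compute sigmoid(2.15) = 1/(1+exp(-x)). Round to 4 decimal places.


sigma(2.15) = 1/(1+e^(-2.15)) = 1/(1+0.116484) = 1/1.116484 = 0.8957.

0.8957


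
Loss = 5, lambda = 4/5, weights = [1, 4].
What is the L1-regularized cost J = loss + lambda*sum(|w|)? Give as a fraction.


L1 norm = sum(|w|) = 5. J = 5 + 4/5 * 5 = 9.

9


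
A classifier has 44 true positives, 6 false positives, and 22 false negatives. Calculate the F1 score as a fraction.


Precision = 44/50 = 22/25. Recall = 44/66 = 2/3. F1 = 2*P*R/(P+R) = 22/29.

22/29


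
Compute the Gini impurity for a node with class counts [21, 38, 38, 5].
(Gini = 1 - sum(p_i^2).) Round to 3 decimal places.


Total = 102. Proportions: 21/102, 38/102, 38/102, 5/102. sum(p_i^2) = 0.3224. Gini = 1 - 0.3224 = 0.6776, which rounds to 0.678.

0.678


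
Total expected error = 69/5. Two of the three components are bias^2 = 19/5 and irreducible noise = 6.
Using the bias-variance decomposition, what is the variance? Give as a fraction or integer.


Total error = bias^2 + variance + irreducible noise. So variance = 69/5 - 19/5 - 6 = 4.

4


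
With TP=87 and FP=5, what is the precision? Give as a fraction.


Precision = TP / (TP + FP) = 87 / 92 = 87/92.

87/92


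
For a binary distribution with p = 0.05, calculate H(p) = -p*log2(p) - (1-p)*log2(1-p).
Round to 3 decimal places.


H = -0.05*log2(0.05) - 0.95*log2(0.95) = 0.286.

0.286


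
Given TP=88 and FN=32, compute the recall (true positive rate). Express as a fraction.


Recall = TP / (TP + FN) = 88 / 120 = 11/15.

11/15


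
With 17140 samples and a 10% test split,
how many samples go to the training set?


Test set = 17140 * 10% = 1714. Training set = 17140 - 1714 = 15426.

15426


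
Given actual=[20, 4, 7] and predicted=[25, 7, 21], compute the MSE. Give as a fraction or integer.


MSE = (1/3) * ((20-25)^2=25 + (4-7)^2=9 + (7-21)^2=196). Sum = 230. MSE = 230/3.

230/3


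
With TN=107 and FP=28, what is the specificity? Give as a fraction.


Specificity = TN / (TN + FP) = 107 / 135 = 107/135.

107/135


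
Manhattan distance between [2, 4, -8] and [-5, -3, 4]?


d = sum of absolute differences: |2--5|=7 + |4--3|=7 + |-8-4|=12 = 26.

26


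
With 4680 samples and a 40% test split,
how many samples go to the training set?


Test set = 4680 * 40% = 1872. Training set = 4680 - 1872 = 2808.

2808


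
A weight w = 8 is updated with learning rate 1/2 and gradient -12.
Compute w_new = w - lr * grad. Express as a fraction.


w_new = 8 - 1/2 * -12 = 8 - -6 = 14.

14


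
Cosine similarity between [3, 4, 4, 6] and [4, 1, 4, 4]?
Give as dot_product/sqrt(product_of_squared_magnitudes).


dot = 56. |a|^2 = 77, |b|^2 = 49. cos = 56/sqrt(3773).

56/sqrt(3773)


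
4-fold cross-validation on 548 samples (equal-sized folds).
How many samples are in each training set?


Each validation fold has 548/4 = 137 samples. Training set = 548 - 137 = 411.

411


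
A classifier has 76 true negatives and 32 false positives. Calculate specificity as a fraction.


Specificity = TN / (TN + FP) = 76 / 108 = 19/27.

19/27


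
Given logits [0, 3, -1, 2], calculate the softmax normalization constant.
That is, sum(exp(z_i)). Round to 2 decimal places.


Denom = e^0=1.0000 + e^3=20.0855 + e^-1=0.3679 + e^2=7.3891. Sum = 28.8425, which rounds to 28.84.

28.84


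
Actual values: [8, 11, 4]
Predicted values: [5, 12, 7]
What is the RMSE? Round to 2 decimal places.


MSE = 6.3333. RMSE = sqrt(6.3333) = 2.52.

2.52


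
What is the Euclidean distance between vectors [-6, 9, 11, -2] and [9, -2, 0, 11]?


d = sqrt(sum of squared differences). (-6-9)^2=225, (9--2)^2=121, (11-0)^2=121, (-2-11)^2=169. Sum = 636.

sqrt(636)


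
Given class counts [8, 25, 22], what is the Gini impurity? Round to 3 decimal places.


Total = 55. Proportions: 8/55, 25/55, 22/55. sum(p_i^2) = 0.3878. Gini = 1 - 0.3878 = 0.6122, which rounds to 0.612.

0.612


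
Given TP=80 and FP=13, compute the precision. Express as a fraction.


Precision = TP / (TP + FP) = 80 / 93 = 80/93.

80/93


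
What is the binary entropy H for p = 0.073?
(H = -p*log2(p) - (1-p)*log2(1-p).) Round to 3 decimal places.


H = -0.073*log2(0.073) - 0.927*log2(0.927) = 0.377.

0.377


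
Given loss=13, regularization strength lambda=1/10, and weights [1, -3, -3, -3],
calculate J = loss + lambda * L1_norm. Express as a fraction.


L1 norm = sum(|w|) = 10. J = 13 + 1/10 * 10 = 14.

14


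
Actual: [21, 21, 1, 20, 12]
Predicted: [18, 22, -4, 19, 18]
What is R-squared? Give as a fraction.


Mean(y) = 15. SS_res = 72. SS_tot = 302. R^2 = 1 - 72/(302) = 115/151.

115/151


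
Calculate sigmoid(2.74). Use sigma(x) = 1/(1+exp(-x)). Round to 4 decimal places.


sigma(2.74) = 1/(1+e^(-2.74)) = 1/(1+0.064570) = 1/1.064570 = 0.9393.

0.9393


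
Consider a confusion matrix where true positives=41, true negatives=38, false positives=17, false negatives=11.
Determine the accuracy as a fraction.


Accuracy = (TP + TN) / (TP + TN + FP + FN) = (41 + 38) / 107 = 79/107.

79/107


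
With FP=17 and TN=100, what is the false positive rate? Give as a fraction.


FPR = FP / (FP + TN) = 17 / 117 = 17/117.

17/117


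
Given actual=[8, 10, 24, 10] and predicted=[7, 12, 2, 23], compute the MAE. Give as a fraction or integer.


MAE = (1/4) * (|8-7|=1 + |10-12|=2 + |24-2|=22 + |10-23|=13). Sum = 38. MAE = 19/2.

19/2


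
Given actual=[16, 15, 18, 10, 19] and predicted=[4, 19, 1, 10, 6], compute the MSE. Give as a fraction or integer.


MSE = (1/5) * ((16-4)^2=144 + (15-19)^2=16 + (18-1)^2=289 + (10-10)^2=0 + (19-6)^2=169). Sum = 618. MSE = 618/5.

618/5


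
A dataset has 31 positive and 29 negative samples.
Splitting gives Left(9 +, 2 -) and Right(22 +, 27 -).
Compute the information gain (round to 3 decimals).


H(parent) = 0.9992. H(left) = 0.6840, H(right) = 0.9925. Weighted = (11/60)*0.6840 + (49/60)*0.9925 = 0.9359. IG = 0.9992 - 0.9359 = 0.0633, which rounds to 0.063.

0.063


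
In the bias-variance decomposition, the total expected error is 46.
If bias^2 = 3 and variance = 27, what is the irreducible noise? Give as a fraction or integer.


Total error = bias^2 + variance + irreducible noise. So irreducible noise = 46 - 3 - 27 = 16.

16


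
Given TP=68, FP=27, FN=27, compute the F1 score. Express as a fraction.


Precision = 68/95 = 68/95. Recall = 68/95 = 68/95. F1 = 2*P*R/(P+R) = 68/95.

68/95


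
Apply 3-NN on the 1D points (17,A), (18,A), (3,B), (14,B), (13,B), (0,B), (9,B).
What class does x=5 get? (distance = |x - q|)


Distances: |17-5|=12, |18-5|=13, |3-5|=2, |14-5|=9, |13-5|=8, |0-5|=5, |9-5|=4. 3 nearest: (3,B), (9,B), (0,B). Counts: {'B': 3}. Majority class: B.

B


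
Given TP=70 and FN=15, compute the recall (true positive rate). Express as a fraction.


Recall = TP / (TP + FN) = 70 / 85 = 14/17.

14/17


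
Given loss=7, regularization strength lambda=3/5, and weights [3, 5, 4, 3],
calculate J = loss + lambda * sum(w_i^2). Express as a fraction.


L2 sq norm = sum(w^2) = 59. J = 7 + 3/5 * 59 = 212/5.

212/5


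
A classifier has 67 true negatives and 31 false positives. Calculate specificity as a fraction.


Specificity = TN / (TN + FP) = 67 / 98 = 67/98.

67/98


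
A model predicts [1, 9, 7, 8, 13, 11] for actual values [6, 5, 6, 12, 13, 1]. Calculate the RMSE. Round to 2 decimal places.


MSE = 26.3333. RMSE = sqrt(26.3333) = 5.13.

5.13


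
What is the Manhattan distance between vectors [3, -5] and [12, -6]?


d = sum of absolute differences: |3-12|=9 + |-5--6|=1 = 10.

10


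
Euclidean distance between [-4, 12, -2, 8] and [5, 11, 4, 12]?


d = sqrt(sum of squared differences). (-4-5)^2=81, (12-11)^2=1, (-2-4)^2=36, (8-12)^2=16. Sum = 134.

sqrt(134)


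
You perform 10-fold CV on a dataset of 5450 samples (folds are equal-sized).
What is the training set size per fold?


Each validation fold has 5450/10 = 545 samples. Training set = 5450 - 545 = 4905.

4905


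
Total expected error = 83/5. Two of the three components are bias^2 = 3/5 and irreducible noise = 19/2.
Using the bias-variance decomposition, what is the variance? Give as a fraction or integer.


Total error = bias^2 + variance + irreducible noise. So variance = 83/5 - 3/5 - 19/2 = 13/2.

13/2


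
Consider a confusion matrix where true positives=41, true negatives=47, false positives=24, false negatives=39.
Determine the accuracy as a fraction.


Accuracy = (TP + TN) / (TP + TN + FP + FN) = (41 + 47) / 151 = 88/151.

88/151


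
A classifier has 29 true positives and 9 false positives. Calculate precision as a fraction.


Precision = TP / (TP + FP) = 29 / 38 = 29/38.

29/38


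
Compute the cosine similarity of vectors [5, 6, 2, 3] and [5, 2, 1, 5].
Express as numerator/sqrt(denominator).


dot = 54. |a|^2 = 74, |b|^2 = 55. cos = 54/sqrt(4070).

54/sqrt(4070)


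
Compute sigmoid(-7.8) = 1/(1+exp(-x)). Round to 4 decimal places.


sigma(-7.8) = 1/(1+e^(7.8)) = 1/(1+2440.601978) = 1/2441.601978 = 0.0004.

0.0004


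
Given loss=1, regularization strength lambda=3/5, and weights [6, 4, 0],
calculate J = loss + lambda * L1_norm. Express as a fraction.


L1 norm = sum(|w|) = 10. J = 1 + 3/5 * 10 = 7.

7


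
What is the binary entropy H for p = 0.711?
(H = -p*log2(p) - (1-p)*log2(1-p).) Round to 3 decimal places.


H = -0.711*log2(0.711) - 0.289*log2(0.289) = 0.867.

0.867


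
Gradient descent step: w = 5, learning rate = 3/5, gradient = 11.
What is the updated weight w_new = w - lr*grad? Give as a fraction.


w_new = 5 - 3/5 * 11 = 5 - 33/5 = -8/5.

-8/5


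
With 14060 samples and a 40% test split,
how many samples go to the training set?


Test set = 14060 * 40% = 5624. Training set = 14060 - 5624 = 8436.

8436


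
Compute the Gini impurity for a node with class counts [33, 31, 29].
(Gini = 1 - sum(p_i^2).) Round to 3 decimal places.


Total = 93. Proportions: 33/93, 31/93, 29/93. sum(p_i^2) = 0.3343. Gini = 1 - 0.3343 = 0.6657, which rounds to 0.666.

0.666


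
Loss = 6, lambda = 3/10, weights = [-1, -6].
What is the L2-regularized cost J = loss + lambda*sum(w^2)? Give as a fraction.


L2 sq norm = sum(w^2) = 37. J = 6 + 3/10 * 37 = 171/10.

171/10


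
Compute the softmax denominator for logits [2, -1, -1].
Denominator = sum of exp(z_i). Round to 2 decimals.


Denom = e^2=7.3891 + e^-1=0.3679 + e^-1=0.3679. Sum = 8.1249, which rounds to 8.12.

8.12


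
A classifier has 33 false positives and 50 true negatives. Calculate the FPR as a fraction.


FPR = FP / (FP + TN) = 33 / 83 = 33/83.

33/83


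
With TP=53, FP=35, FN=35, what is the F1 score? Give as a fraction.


Precision = 53/88 = 53/88. Recall = 53/88 = 53/88. F1 = 2*P*R/(P+R) = 53/88.

53/88


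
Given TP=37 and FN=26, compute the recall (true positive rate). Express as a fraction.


Recall = TP / (TP + FN) = 37 / 63 = 37/63.

37/63


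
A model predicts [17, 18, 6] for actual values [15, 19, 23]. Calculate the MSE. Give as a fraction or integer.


MSE = (1/3) * ((15-17)^2=4 + (19-18)^2=1 + (23-6)^2=289). Sum = 294. MSE = 98.

98


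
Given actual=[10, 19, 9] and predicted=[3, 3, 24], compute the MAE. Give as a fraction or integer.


MAE = (1/3) * (|10-3|=7 + |19-3|=16 + |9-24|=15). Sum = 38. MAE = 38/3.

38/3


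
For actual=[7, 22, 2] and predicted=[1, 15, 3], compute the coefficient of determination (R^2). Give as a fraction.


Mean(y) = 31/3. SS_res = 86. SS_tot = 650/3. R^2 = 1 - 86/(650/3) = 196/325.

196/325


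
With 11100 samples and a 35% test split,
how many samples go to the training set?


Test set = 11100 * 35% = 3885. Training set = 11100 - 3885 = 7215.

7215


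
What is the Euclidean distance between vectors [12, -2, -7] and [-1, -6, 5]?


d = sqrt(sum of squared differences). (12--1)^2=169, (-2--6)^2=16, (-7-5)^2=144. Sum = 329.

sqrt(329)


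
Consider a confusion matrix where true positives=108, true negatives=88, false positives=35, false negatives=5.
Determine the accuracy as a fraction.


Accuracy = (TP + TN) / (TP + TN + FP + FN) = (108 + 88) / 236 = 49/59.

49/59


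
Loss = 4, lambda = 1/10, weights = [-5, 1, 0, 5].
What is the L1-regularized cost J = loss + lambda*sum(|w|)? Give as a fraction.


L1 norm = sum(|w|) = 11. J = 4 + 1/10 * 11 = 51/10.

51/10


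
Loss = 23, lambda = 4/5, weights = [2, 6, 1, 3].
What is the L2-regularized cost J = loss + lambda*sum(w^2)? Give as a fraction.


L2 sq norm = sum(w^2) = 50. J = 23 + 4/5 * 50 = 63.

63


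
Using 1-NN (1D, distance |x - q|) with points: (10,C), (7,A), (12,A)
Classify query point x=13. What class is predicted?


Distances: |10-13|=3, |7-13|=6, |12-13|=1. 1 nearest: (12,A). Counts: {'A': 1}. Majority class: A.

A


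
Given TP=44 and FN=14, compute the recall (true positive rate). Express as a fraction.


Recall = TP / (TP + FN) = 44 / 58 = 22/29.

22/29


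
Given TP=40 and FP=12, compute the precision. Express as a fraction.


Precision = TP / (TP + FP) = 40 / 52 = 10/13.

10/13


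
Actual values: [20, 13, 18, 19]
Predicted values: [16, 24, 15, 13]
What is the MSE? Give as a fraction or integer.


MSE = (1/4) * ((20-16)^2=16 + (13-24)^2=121 + (18-15)^2=9 + (19-13)^2=36). Sum = 182. MSE = 91/2.

91/2


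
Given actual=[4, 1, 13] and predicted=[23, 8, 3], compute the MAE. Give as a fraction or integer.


MAE = (1/3) * (|4-23|=19 + |1-8|=7 + |13-3|=10). Sum = 36. MAE = 12.

12


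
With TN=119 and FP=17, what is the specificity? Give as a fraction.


Specificity = TN / (TN + FP) = 119 / 136 = 7/8.

7/8


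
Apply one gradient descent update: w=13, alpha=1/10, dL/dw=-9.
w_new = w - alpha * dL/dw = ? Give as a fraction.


w_new = 13 - 1/10 * -9 = 13 - -9/10 = 139/10.

139/10


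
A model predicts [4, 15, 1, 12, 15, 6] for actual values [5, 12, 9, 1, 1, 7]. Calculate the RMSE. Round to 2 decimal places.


MSE = 65.3333. RMSE = sqrt(65.3333) = 8.08.

8.08


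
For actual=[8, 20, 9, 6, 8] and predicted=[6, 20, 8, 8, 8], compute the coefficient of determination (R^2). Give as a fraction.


Mean(y) = 51/5. SS_res = 9. SS_tot = 624/5. R^2 = 1 - 9/(624/5) = 193/208.

193/208


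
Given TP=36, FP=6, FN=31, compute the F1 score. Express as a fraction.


Precision = 36/42 = 6/7. Recall = 36/67 = 36/67. F1 = 2*P*R/(P+R) = 72/109.

72/109


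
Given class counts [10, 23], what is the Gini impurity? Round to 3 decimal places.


Total = 33. Proportions: 10/33, 23/33. sum(p_i^2) = 0.5776. Gini = 1 - 0.5776 = 0.4224, which rounds to 0.422.

0.422


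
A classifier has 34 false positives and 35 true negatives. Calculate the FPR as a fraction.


FPR = FP / (FP + TN) = 34 / 69 = 34/69.

34/69


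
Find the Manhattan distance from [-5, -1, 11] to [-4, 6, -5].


d = sum of absolute differences: |-5--4|=1 + |-1-6|=7 + |11--5|=16 = 24.

24


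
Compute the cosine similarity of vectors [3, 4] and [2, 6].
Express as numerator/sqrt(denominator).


dot = 30. |a|^2 = 25, |b|^2 = 40. cos = 30/sqrt(1000).

30/sqrt(1000)


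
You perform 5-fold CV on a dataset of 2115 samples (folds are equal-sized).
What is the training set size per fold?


Each validation fold has 2115/5 = 423 samples. Training set = 2115 - 423 = 1692.

1692


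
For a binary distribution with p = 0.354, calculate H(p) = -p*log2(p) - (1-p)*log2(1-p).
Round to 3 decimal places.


H = -0.354*log2(0.354) - 0.646*log2(0.646) = 0.938.

0.938


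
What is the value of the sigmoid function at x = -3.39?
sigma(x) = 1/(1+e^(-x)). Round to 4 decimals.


sigma(-3.39) = 1/(1+e^(3.39)) = 1/(1+29.665952) = 1/30.665952 = 0.0326.

0.0326


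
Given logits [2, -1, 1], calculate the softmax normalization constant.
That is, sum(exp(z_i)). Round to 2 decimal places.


Denom = e^2=7.3891 + e^-1=0.3679 + e^1=2.7183. Sum = 10.4753, which rounds to 10.48.

10.48


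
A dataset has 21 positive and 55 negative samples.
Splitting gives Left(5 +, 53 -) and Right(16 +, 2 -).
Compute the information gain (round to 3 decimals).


H(parent) = 0.8504. H(left) = 0.4237, H(right) = 0.5033. Weighted = (58/76)*0.4237 + (18/76)*0.5033 = 0.4426. IG = 0.8504 - 0.4426 = 0.4078, which rounds to 0.408.

0.408


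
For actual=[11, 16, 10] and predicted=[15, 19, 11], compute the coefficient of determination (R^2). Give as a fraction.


Mean(y) = 37/3. SS_res = 26. SS_tot = 62/3. R^2 = 1 - 26/(62/3) = -8/31.

-8/31


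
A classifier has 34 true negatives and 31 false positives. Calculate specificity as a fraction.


Specificity = TN / (TN + FP) = 34 / 65 = 34/65.

34/65


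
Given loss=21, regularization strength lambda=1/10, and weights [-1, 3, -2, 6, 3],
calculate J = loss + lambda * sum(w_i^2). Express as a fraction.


L2 sq norm = sum(w^2) = 59. J = 21 + 1/10 * 59 = 269/10.

269/10


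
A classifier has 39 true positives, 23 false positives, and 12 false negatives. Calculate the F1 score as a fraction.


Precision = 39/62 = 39/62. Recall = 39/51 = 13/17. F1 = 2*P*R/(P+R) = 78/113.

78/113


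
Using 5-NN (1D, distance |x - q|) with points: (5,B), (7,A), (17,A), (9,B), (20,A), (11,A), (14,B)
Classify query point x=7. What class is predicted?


Distances: |5-7|=2, |7-7|=0, |17-7|=10, |9-7|=2, |20-7|=13, |11-7|=4, |14-7|=7. 5 nearest: (7,A), (5,B), (9,B), (11,A), (14,B). Counts: {'A': 2, 'B': 3}. Majority class: B.

B


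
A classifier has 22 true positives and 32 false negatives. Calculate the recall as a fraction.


Recall = TP / (TP + FN) = 22 / 54 = 11/27.

11/27


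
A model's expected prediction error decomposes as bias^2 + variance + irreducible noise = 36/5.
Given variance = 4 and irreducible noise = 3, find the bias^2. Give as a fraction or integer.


Total error = bias^2 + variance + irreducible noise. So bias^2 = 36/5 - 4 - 3 = 1/5.

1/5


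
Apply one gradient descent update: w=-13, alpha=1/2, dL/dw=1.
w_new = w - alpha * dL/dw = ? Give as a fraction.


w_new = -13 - 1/2 * 1 = -13 - 1/2 = -27/2.

-27/2


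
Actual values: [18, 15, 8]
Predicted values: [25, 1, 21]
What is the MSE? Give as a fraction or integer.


MSE = (1/3) * ((18-25)^2=49 + (15-1)^2=196 + (8-21)^2=169). Sum = 414. MSE = 138.

138


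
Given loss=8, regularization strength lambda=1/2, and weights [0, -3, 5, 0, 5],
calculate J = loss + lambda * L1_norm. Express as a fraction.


L1 norm = sum(|w|) = 13. J = 8 + 1/2 * 13 = 29/2.

29/2


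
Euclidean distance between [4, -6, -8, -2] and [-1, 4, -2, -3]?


d = sqrt(sum of squared differences). (4--1)^2=25, (-6-4)^2=100, (-8--2)^2=36, (-2--3)^2=1. Sum = 162.

sqrt(162)


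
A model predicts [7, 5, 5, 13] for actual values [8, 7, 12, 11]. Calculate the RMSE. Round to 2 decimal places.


MSE = 14.5000. RMSE = sqrt(14.5000) = 3.81.

3.81


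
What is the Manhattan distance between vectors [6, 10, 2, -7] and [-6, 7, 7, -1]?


d = sum of absolute differences: |6--6|=12 + |10-7|=3 + |2-7|=5 + |-7--1|=6 = 26.

26


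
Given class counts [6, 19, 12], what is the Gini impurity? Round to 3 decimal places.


Total = 37. Proportions: 6/37, 19/37, 12/37. sum(p_i^2) = 0.3952. Gini = 1 - 0.3952 = 0.6048, which rounds to 0.605.

0.605


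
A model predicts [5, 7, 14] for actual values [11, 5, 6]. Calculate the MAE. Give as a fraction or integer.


MAE = (1/3) * (|11-5|=6 + |5-7|=2 + |6-14|=8). Sum = 16. MAE = 16/3.

16/3


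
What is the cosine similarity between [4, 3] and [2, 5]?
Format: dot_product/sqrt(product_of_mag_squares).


dot = 23. |a|^2 = 25, |b|^2 = 29. cos = 23/sqrt(725).

23/sqrt(725)


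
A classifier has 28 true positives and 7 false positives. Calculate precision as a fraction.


Precision = TP / (TP + FP) = 28 / 35 = 4/5.

4/5


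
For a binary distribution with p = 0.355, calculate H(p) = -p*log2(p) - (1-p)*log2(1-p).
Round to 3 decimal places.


H = -0.355*log2(0.355) - 0.645*log2(0.645) = 0.938.

0.938


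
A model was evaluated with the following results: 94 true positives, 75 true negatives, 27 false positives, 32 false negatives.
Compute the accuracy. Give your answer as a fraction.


Accuracy = (TP + TN) / (TP + TN + FP + FN) = (94 + 75) / 228 = 169/228.

169/228


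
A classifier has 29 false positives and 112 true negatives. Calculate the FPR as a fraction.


FPR = FP / (FP + TN) = 29 / 141 = 29/141.

29/141


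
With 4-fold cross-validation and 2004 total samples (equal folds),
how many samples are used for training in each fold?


Each validation fold has 2004/4 = 501 samples. Training set = 2004 - 501 = 1503.

1503


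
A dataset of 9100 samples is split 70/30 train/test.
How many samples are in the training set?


Test set = 9100 * 30% = 2730. Training set = 9100 - 2730 = 6370.

6370


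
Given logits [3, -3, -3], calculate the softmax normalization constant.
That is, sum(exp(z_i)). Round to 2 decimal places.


Denom = e^3=20.0855 + e^-3=0.0498 + e^-3=0.0498. Sum = 20.1851, which rounds to 20.19.

20.19


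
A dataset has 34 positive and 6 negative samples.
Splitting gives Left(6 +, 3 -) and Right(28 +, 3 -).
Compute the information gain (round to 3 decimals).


H(parent) = 0.6098. H(left) = 0.9183, H(right) = 0.4587. Weighted = (9/40)*0.9183 + (31/40)*0.4587 = 0.5621. IG = 0.6098 - 0.5621 = 0.0477, which rounds to 0.048.

0.048


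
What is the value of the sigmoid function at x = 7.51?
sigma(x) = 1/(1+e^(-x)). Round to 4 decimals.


sigma(7.51) = 1/(1+e^(-7.51)) = 1/(1+0.000548) = 1/1.000548 = 0.9995.

0.9995


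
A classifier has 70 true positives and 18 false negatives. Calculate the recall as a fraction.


Recall = TP / (TP + FN) = 70 / 88 = 35/44.

35/44


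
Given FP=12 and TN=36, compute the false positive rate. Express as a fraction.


FPR = FP / (FP + TN) = 12 / 48 = 1/4.

1/4


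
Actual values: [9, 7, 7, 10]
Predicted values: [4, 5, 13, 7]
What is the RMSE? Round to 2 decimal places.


MSE = 18.5000. RMSE = sqrt(18.5000) = 4.30.

4.30


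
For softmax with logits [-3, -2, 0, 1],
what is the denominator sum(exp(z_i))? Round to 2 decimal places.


Denom = e^-3=0.0498 + e^-2=0.1353 + e^0=1.0000 + e^1=2.7183. Sum = 3.9034, which rounds to 3.90.

3.90


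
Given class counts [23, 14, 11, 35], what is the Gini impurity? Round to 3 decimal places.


Total = 83. Proportions: 23/83, 14/83, 11/83, 35/83. sum(p_i^2) = 0.3006. Gini = 1 - 0.3006 = 0.6994, which rounds to 0.699.

0.699


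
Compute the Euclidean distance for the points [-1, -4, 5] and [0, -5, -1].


d = sqrt(sum of squared differences). (-1-0)^2=1, (-4--5)^2=1, (5--1)^2=36. Sum = 38.

sqrt(38)


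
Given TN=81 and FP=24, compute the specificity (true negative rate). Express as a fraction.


Specificity = TN / (TN + FP) = 81 / 105 = 27/35.

27/35


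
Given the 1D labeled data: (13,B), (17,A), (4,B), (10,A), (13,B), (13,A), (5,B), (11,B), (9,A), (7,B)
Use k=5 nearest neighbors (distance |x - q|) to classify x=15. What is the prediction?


Distances: |13-15|=2, |17-15|=2, |4-15|=11, |10-15|=5, |13-15|=2, |13-15|=2, |5-15|=10, |11-15|=4, |9-15|=6, |7-15|=8. 5 nearest: (17,A), (13,A), (13,B), (13,B), (11,B). Counts: {'A': 2, 'B': 3}. Majority class: B.

B


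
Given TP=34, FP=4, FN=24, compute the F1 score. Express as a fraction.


Precision = 34/38 = 17/19. Recall = 34/58 = 17/29. F1 = 2*P*R/(P+R) = 17/24.

17/24


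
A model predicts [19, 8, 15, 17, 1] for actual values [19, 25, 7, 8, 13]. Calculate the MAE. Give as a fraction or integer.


MAE = (1/5) * (|19-19|=0 + |25-8|=17 + |7-15|=8 + |8-17|=9 + |13-1|=12). Sum = 46. MAE = 46/5.

46/5


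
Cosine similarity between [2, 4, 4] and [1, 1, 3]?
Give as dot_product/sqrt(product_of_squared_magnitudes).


dot = 18. |a|^2 = 36, |b|^2 = 11. cos = 18/sqrt(396).

18/sqrt(396)


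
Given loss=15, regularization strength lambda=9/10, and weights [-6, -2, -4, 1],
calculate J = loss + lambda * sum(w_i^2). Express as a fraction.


L2 sq norm = sum(w^2) = 57. J = 15 + 9/10 * 57 = 663/10.

663/10


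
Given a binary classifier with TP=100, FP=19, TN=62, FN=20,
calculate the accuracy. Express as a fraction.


Accuracy = (TP + TN) / (TP + TN + FP + FN) = (100 + 62) / 201 = 54/67.

54/67


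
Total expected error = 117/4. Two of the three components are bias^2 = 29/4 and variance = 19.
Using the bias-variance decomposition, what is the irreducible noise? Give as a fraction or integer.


Total error = bias^2 + variance + irreducible noise. So irreducible noise = 117/4 - 29/4 - 19 = 3.

3


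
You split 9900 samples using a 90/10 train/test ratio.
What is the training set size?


Test set = 9900 * 10% = 990. Training set = 9900 - 990 = 8910.

8910


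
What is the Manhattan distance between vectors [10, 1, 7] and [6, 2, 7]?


d = sum of absolute differences: |10-6|=4 + |1-2|=1 + |7-7|=0 = 5.

5


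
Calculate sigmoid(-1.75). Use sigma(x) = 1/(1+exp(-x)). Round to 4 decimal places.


sigma(-1.75) = 1/(1+e^(1.75)) = 1/(1+5.754603) = 1/6.754603 = 0.1480.

0.1480


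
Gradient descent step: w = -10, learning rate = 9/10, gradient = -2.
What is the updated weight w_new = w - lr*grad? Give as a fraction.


w_new = -10 - 9/10 * -2 = -10 - -9/5 = -41/5.

-41/5


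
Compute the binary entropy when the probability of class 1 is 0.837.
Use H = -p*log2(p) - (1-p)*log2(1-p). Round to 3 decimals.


H = -0.837*log2(0.837) - 0.163*log2(0.163) = 0.641.

0.641


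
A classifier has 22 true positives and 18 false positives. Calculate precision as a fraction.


Precision = TP / (TP + FP) = 22 / 40 = 11/20.

11/20
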